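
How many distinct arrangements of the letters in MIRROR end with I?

20

With the last slot taken by I, it remains to arrange the other 5 letters (MRROR).
Those 5 letters have R appearing 3 times, giving (5)!/(3!) = 20.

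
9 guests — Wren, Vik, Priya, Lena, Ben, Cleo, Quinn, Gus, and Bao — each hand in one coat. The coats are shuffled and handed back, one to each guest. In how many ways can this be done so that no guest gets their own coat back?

Count assignments avoiding every fixed point. For any j of the 9 guests fixed to their own coat, the other 9−j can be arranged in (9−j)! ways.
By inclusion–exclusion this is Σ_{j=0}^{9} (−1)^j C(9,j)·(9−j)!.
Computing: 362880 − 362880 + 181440 − 60480 + 15120 − 3024 + 504 − 72 + 9 − 1 = 133496.

133496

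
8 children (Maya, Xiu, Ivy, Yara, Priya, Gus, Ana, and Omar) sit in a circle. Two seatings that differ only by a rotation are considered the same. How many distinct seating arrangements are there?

Fix one person's seat to break rotational symmetry; the remaining 7 people can be arranged in (7)! = 5040 ways.

5040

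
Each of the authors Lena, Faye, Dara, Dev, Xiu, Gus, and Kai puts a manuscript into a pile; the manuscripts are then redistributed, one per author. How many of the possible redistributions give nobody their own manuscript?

1854

This is the derangement count D_7: permutations of 7 items with no fixed point.
By inclusion–exclusion this is Σ_{j=0}^{7} (−1)^j C(7,j)·(7−j)!.
Computing: 5040 − 5040 + 2520 − 840 + 210 − 42 + 7 − 1 = 1854.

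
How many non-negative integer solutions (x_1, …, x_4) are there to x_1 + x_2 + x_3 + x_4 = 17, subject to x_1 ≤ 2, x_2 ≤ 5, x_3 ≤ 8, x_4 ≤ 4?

By stars and bars, unrestricted non-negative solutions to x_1+…+x_4 = 17 number C(17+3,3) = 1140.
Subtract solutions that violate a single cap (substitute x_i' = x_i − (cap_i+1)): x_1 ≥ 3 gives C(17,3) = 680; x_2 ≥ 6 gives C(14,3) = 364; x_3 ≥ 9 gives C(11,3) = 165; x_4 ≥ 5 gives C(15,3) = 455. Together 1664.
Add back pairs where two caps are both exceeded: 165 + 56 + 220 + 10 + 84 + 20 = 555.
Subtract triples: 0 + 20 + 1 + 0 = 21.
By inclusion–exclusion the count is 1140 − 1664 + 555 − 21 = 10.

10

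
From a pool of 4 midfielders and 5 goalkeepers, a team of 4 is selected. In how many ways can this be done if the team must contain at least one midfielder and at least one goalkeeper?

120

With no constraint there are C(9,4) = 126 possible selections.
Selections missing a whole group: no midfielders → C(5,4) = 5; no goalkeepers → C(4,4) = 1.
Both groups omitted at once is impossible, so 126 − 6 = 120.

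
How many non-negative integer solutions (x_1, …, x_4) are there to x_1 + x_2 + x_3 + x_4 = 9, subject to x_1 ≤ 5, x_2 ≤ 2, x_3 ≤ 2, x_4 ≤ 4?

Without the upper bounds there are C(12,3) = 220 ways to split 9 among 4 variables.
Subtract solutions that violate a single cap (substitute x_i' = x_i − (cap_i+1)): x_1 ≥ 6 gives C(6,3) = 20; x_2 ≥ 3 gives C(9,3) = 84; x_3 ≥ 3 gives C(9,3) = 84; x_4 ≥ 5 gives C(7,3) = 35. Together 223.
Add back pairs where two caps are both exceeded: 1 + 1 + 0 + 20 + 4 + 4 = 30.
By inclusion–exclusion the count is 220 − 223 + 30 = 27.

27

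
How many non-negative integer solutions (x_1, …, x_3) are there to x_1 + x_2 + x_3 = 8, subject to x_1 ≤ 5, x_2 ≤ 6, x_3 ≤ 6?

By stars and bars, unrestricted non-negative solutions to x_1+…+x_3 = 8 number C(8+2,2) = 45.
Subtract solutions that violate a single cap (substitute x_i' = x_i − (cap_i+1)): x_1 ≥ 6 gives C(4,2) = 6; x_2 ≥ 7 gives C(3,2) = 3; x_3 ≥ 7 gives C(3,2) = 3. Together 12.
No two caps can be exceeded simultaneously, so the pair terms are all 0.
By inclusion–exclusion the count is 45 − 12 + 0 = 33.

33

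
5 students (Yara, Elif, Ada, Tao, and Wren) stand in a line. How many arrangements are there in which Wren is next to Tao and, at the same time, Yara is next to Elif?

24

Treat {Wren,Tao} as one block (2 orders) and {Yara,Elif} as another (2 orders).
That leaves 3 units to arrange: 2 × 2 × 3! = 4 × 6 = 24.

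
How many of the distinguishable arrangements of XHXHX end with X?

Fix X in the last position and arrange the remaining 4 letters.
Those 4 letters have H appearing twice and X appearing twice, giving (4)!/(2!·2!) = 6.

6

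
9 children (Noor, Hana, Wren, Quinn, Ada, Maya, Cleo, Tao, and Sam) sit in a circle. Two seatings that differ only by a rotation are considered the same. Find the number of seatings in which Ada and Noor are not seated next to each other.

All circular seatings of 9 people number (8)! = 40320.
Seatings with Ada beside Noor: treat them as a block with 2 internal orders, giving 2 × (7)! = 10080.
Subtracting, 40320 − 10080 = 30240.

30240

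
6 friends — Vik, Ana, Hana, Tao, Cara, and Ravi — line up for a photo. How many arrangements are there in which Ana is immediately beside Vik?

Treat {Ana, Vik} as a single unit. There are 5 units to order, and the pair itself can be ordered 2 ways.
That gives 2 × 5! = 2 × 120 = 240.

240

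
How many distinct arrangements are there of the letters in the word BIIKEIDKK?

10080

BIIKEIDKK has 9 letters with I appearing 3 times and K appearing 3 times.
So there are 9! / (3!·3!) = 10080 distinguishable arrangements.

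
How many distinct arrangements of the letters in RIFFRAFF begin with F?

420

With the first slot taken by F, it remains to arrange the other 7 letters (RIFRAFF).
Those 7 letters have F appearing 3 times and R appearing twice, giving (7)!/(3!·2!) = 420.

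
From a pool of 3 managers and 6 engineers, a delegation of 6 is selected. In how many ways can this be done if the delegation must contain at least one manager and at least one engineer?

83

Unrestricted: C(9,6) = 84 ways to pick any 6 of the 9.
Selections missing a whole group: no managers → C(6,6) = 1; no engineers → C(3,6) = 0.
Both groups omitted at once is impossible, so 84 − 1 = 83.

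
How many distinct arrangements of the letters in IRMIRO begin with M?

30

With the first slot taken by M, it remains to arrange the other 5 letters (IRIRO).
Those 5 letters have I appearing twice and R appearing twice, giving (5)!/(2!·2!) = 30.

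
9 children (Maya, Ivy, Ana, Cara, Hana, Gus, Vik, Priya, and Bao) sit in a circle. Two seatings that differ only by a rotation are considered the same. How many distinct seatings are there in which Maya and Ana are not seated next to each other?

30240

All circular seatings of 9 people number (8)! = 40320.
Seatings with Maya beside Ana: treat them as a block with 2 internal orders, giving 2 × (7)! = 10080.
Subtracting, 40320 − 10080 = 30240.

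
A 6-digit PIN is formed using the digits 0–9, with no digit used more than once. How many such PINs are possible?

151200

Choose and order 6 of the 10 symbols: the first digit has 10 options, the next 9, and so on down to 5.
10 × 9 × 8 × 7 × 6 × 5 = 151200.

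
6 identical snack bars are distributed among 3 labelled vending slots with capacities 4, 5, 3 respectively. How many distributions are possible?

18

By stars and bars, unrestricted non-negative solutions to x_1+…+x_3 = 6 number C(6+2,2) = 28.
Subtract solutions that violate a single cap (substitute x_i' = x_i − (cap_i+1)): x_1 ≥ 5 gives C(3,2) = 3; x_2 ≥ 6 gives C(2,2) = 1; x_3 ≥ 4 gives C(4,2) = 6. Together 10.
No two caps can be exceeded simultaneously, so the pair terms are all 0.
By inclusion–exclusion the count is 28 − 10 + 0 = 18.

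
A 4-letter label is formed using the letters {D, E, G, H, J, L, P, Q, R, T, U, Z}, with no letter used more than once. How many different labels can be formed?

This is a permutation of 4 out of 12: P(12,4) = 12!/8!.
That product is 12 × 11 × 10 × 9 = 11880.

11880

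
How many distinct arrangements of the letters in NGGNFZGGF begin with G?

Fix G in the first position and arrange the remaining 8 letters.
Those 8 letters have F appearing twice, G appearing 3 times, and N appearing twice, giving (8)!/(3!·2!·2!) = 1680.

1680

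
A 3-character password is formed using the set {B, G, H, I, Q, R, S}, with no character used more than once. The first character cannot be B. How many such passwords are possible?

180

The first character has 7−1 = 6 choices (anything except B).
The remaining 2 characters are filled from the other 6 symbols without repetition: 6 × 5 = 30.
Total: 6 × 30 = 180.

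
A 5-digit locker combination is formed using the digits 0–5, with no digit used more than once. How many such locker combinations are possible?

720

Choose and order 5 of the 6 symbols: the first digit has 6 options, the next 5, and so on down to 2.
That product is 6 × 5 × 4 × 3 × 2 = 720.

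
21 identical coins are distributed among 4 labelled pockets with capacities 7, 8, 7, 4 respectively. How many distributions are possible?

By stars and bars, unrestricted non-negative solutions to x_1+…+x_4 = 21 number C(21+3,3) = 2024.
Subtract solutions that violate a single cap (substitute x_i' = x_i − (cap_i+1)): x_1 ≥ 8 gives C(16,3) = 560; x_2 ≥ 9 gives C(15,3) = 455; x_3 ≥ 8 gives C(16,3) = 560; x_4 ≥ 5 gives C(19,3) = 969. Together 2544.
Add back pairs where two caps are both exceeded: 35 + 56 + 165 + 35 + 120 + 165 = 576.
Subtract triples: 0 + 0 + 1 + 0 = 1.
By inclusion–exclusion the count is 2024 − 2544 + 576 − 1 = 55.

55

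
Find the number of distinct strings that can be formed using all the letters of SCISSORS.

1680

The 8 letters of SCISSORS have repeats: S appearing 4 times.
The number of distinct arrangements is 8!/(4!) = 40320/24 = 1680.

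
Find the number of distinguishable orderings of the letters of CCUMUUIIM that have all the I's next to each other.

Treat the 2 copies of I as a single block. The multiset to arrange is then {II, C, C, M, M, U, U, U}, 8 items in all.
That gives (8)!/(3!·2!·2!) = 1680 arrangements.

1680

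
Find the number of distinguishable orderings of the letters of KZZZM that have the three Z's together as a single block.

Treat the 3 copies of Z as a single block. The multiset to arrange is then {ZZZ, K, M}, 3 items in all.
All 3 items are distinct, so there are (3)! = 6 arrangements.

6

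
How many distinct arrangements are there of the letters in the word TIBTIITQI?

The 9 letters of TIBTIITQI have repeats: I appearing 4 times and T appearing 3 times.
Dividing 9! = 362880 by 4!·3! = 144 for the repeated letters gives 2520.

2520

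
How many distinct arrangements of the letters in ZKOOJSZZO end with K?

Fix K in the last position and arrange the remaining 8 letters.
Those 8 letters have O appearing 3 times and Z appearing 3 times, giving (8)!/(3!·3!) = 1120.

1120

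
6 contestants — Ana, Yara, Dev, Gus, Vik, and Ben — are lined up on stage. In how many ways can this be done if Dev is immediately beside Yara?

Place the 4 others and the Dev-Yara pair as 5 objects in a line; the pair has 2 internal arrangements.
That gives 2 × 5! = 2 × 120 = 240.

240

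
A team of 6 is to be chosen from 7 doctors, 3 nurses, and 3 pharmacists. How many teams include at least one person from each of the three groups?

1302

Total 6-person selections from all 13: C(13,6) = 1716.
Selections missing a whole group: no doctors → C(6,6) = 1; no nurses → C(10,6) = 210; no pharmacists → C(10,6) = 210.
Add back selections omitting two groups (i.e. drawn from a single group): C(7,6) + C(3,6) + C(3,6) = 7.
By inclusion–exclusion: 1716 − 421 + 7 = 1302.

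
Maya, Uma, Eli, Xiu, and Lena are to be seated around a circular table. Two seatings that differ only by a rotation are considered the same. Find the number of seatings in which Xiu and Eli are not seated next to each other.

All circular seatings of 5 people number (4)! = 24.
Those with Xiu next to Eli: fuse the pair into one unit and seat 4 units around a circle — 2·(3)! = 12.
Subtracting, 24 − 12 = 12.

12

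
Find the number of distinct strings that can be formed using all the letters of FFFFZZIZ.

FFFFZZIZ has 8 letters with F appearing 4 times and Z appearing 3 times.
So there are 8! / (4!·3!) = 280 distinguishable arrangements.

280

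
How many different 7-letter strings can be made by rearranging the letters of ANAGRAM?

Letter multiplicities in ANAGRAM: A×3, G×1, M×1, N×1, R×1.
Dividing 7! = 5040 by 3! = 6 for the repeated letters gives 840.

840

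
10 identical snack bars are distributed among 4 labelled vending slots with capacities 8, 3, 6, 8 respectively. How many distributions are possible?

Ignoring the caps, the number of non-negative solutions to x_1+…+x_4 = 10 is C(13,3) = 286.
Subtract solutions that violate a single cap (substitute x_i' = x_i − (cap_i+1)): x_1 ≥ 9 gives C(4,3) = 4; x_2 ≥ 4 gives C(9,3) = 84; x_3 ≥ 7 gives C(6,3) = 20; x_4 ≥ 9 gives C(4,3) = 4. Together 112.
No two caps can be exceeded simultaneously, so the pair terms are all 0.
By inclusion–exclusion the count is 286 − 112 + 0 = 174.

174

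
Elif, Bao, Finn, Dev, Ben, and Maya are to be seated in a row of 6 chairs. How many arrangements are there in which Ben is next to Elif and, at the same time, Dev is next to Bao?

96

Treat {Ben,Elif} as one block (2 orders) and {Dev,Bao} as another (2 orders).
That leaves 4 units to arrange: 2 × 2 × 4! = 4 × 24 = 96.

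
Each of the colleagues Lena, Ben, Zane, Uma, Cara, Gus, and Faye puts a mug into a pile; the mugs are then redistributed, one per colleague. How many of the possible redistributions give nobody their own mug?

1854

Count assignments avoiding every fixed point. For any j of the 7 colleagues fixed to their own mug, the other 7−j can be arranged in (7−j)! ways.
By inclusion–exclusion this is Σ_{j=0}^{7} (−1)^j C(7,j)·(7−j)!.
Computing: 5040 − 5040 + 2520 − 840 + 210 − 42 + 7 − 1 = 1854.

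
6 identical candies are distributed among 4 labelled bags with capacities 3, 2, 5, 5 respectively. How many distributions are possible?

52

Without the upper bounds there are C(9,3) = 84 ways to split 6 among 4 bags.
Subtract solutions that violate a single cap (substitute x_i' = x_i − (cap_i+1)): x_1 ≥ 4 gives C(5,3) = 10; x_2 ≥ 3 gives C(6,3) = 20; x_3 ≥ 6 gives C(3,3) = 1; x_4 ≥ 6 gives C(3,3) = 1. Together 32.
No two caps can be exceeded simultaneously, so the pair terms are all 0.
By inclusion–exclusion the count is 84 − 32 + 0 = 52.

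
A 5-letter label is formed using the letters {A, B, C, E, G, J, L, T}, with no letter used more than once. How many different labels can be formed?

6720

Choose and order 5 of the 8 symbols: the first letter has 8 options, the next 7, and so on down to 4.
8 × 7 × 6 × 5 × 4 = 6720.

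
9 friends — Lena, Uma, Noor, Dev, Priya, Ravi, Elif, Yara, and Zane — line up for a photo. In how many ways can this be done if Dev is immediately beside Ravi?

80640

Place the 7 others and the Dev-Ravi pair as 8 objects in a line; the pair has 2 internal arrangements.
So the count is 2·(8)! = 80640.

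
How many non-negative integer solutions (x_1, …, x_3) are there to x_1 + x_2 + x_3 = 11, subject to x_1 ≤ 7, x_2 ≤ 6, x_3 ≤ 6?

Without the upper bounds there are C(13,2) = 78 ways to split 11 among 3 variables.
Subtract solutions that violate a single cap (substitute x_i' = x_i − (cap_i+1)): x_1 ≥ 8 gives C(5,2) = 10; x_2 ≥ 7 gives C(6,2) = 15; x_3 ≥ 7 gives C(6,2) = 15. Together 40.
No two caps can be exceeded simultaneously, so the pair terms are all 0.
By inclusion–exclusion the count is 78 − 40 + 0 = 38.

38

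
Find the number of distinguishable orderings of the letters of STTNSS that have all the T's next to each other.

Treat the 2 copies of T as a single block. The multiset to arrange is then {TT, N, S, S, S}, 5 items in all.
That gives (5)!/(3!) = 20 arrangements.

20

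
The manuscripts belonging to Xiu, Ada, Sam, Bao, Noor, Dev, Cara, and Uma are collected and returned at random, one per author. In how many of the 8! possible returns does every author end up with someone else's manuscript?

This is the derangement count D_8: permutations of 8 items with no fixed point.
By inclusion–exclusion this is Σ_{j=0}^{8} (−1)^j C(8,j)·(8−j)!.
Computing: 40320 − 40320 + 20160 − 6720 + 1680 − 336 + 56 − 8 + 1 = 14833.

14833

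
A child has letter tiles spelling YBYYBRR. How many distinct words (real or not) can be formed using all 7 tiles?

210

The 7 letters of YBYYBRR have repeats: B appearing twice, R appearing twice, and Y appearing 3 times.
So there are 7! / (3!·2!·2!) = 210 distinguishable arrangements.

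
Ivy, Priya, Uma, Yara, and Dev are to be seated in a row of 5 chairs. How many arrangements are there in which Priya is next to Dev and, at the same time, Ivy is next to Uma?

24

Treat {Priya,Dev} as one block (2 orders) and {Ivy,Uma} as another (2 orders).
That leaves 3 units to arrange: 2 × 2 × 3! = 4 × 6 = 24.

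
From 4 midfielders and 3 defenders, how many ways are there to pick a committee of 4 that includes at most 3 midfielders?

34

Split by how many midfielders are chosen (0 through 3).
Sum: C(4,0)·C(3,4) + C(4,1)·C(3,3) + C(4,2)·C(3,2) + C(4,3)·C(3,1) = 0 + 4 + 18 + 12 = 34.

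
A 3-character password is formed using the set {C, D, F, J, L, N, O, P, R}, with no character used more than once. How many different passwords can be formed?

504

This is a permutation of 3 out of 9: P(9,3) = 9!/6!.
That product is 9 × 8 × 7 = 504.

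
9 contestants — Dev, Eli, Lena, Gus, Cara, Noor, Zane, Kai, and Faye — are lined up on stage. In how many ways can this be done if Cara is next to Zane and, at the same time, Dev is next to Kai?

20160

Treat {Cara,Zane} as one block (2 orders) and {Dev,Kai} as another (2 orders).
That leaves 7 units to arrange: 2 × 2 × 7! = 4 × 5040 = 20160.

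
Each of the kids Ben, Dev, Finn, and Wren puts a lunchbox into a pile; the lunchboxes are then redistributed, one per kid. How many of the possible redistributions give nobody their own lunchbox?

Let Aᵢ be the assignments in which kid i gets their own lunchbox. We want the size of the complement of A₁∪…∪A_4.
By inclusion–exclusion this is Σ_{j=0}^{4} (−1)^j C(4,j)·(4−j)!.
Computing: 24 − 24 + 12 − 4 + 1 = 9.

9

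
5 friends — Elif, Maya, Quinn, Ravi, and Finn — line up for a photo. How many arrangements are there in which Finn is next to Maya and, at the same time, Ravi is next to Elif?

Treat {Finn,Maya} as one block (2 orders) and {Ravi,Elif} as another (2 orders).
That leaves 3 units to arrange: 2 × 2 × 3! = 4 × 6 = 24.

24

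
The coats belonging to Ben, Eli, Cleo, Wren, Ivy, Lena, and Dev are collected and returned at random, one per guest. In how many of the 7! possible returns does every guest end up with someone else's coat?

1854

Let Aᵢ be the assignments in which guest i gets their own coat. We want the size of the complement of A₁∪…∪A_7.
By inclusion–exclusion this is Σ_{j=0}^{7} (−1)^j C(7,j)·(7−j)!.
Computing: 5040 − 5040 + 2520 − 840 + 210 − 42 + 7 − 1 = 1854.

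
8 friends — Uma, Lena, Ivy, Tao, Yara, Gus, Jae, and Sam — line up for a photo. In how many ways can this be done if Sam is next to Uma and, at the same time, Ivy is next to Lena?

2880

Treat {Sam,Uma} as one block (2 orders) and {Ivy,Lena} as another (2 orders).
That leaves 6 units to arrange: 2 × 2 × 6! = 4 × 720 = 2880.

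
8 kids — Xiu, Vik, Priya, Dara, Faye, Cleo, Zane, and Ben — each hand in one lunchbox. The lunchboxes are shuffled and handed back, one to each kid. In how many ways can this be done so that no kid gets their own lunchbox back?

Let Aᵢ be the assignments in which kid i gets their own lunchbox. We want the size of the complement of A₁∪…∪A_8.
By inclusion–exclusion this is Σ_{j=0}^{8} (−1)^j C(8,j)·(8−j)!.
Computing: 40320 − 40320 + 20160 − 6720 + 1680 − 336 + 56 − 8 + 1 = 14833.

14833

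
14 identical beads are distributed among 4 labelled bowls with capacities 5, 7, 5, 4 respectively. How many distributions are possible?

Without the upper bounds there are C(17,3) = 680 ways to split 14 among 4 bowls.
Subtract solutions that violate a single cap (substitute x_i' = x_i − (cap_i+1)): x_1 ≥ 6 gives C(11,3) = 165; x_2 ≥ 8 gives C(9,3) = 84; x_3 ≥ 6 gives C(11,3) = 165; x_4 ≥ 5 gives C(12,3) = 220. Together 634.
Add back pairs where two caps are both exceeded: 1 + 10 + 20 + 1 + 4 + 20 = 56.
By inclusion–exclusion the count is 680 − 634 + 56 = 102.

102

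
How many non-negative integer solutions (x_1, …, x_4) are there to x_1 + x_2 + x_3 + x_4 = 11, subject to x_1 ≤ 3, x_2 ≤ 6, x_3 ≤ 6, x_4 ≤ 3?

78

By stars and bars, unrestricted non-negative solutions to x_1+…+x_4 = 11 number C(11+3,3) = 364.
Subtract solutions that violate a single cap (substitute x_i' = x_i − (cap_i+1)): x_1 ≥ 4 gives C(10,3) = 120; x_2 ≥ 7 gives C(7,3) = 35; x_3 ≥ 7 gives C(7,3) = 35; x_4 ≥ 4 gives C(10,3) = 120. Together 310.
Add back pairs where two caps are both exceeded: 1 + 1 + 20 + 0 + 1 + 1 = 24.
By inclusion–exclusion the count is 364 − 310 + 24 = 78.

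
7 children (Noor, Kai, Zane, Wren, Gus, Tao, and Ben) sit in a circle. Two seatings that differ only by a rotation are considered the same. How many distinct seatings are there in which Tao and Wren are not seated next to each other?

All circular seatings of 7 people number (6)! = 720.
Seatings with Tao beside Wren: treat them as a block with 2 internal orders, giving 2 × (5)! = 240.
Subtracting, 720 − 240 = 480.

480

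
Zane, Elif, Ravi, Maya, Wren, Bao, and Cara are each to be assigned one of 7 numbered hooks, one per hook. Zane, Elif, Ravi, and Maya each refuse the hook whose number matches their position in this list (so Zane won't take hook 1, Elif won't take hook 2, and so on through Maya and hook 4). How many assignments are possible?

Let Aᵢ (for 1 ≤ i ≤ 4) be the placements that put person i in their forbidden hook. Any j of these fix j positions, leaving (7−j)! ways to fill the rest, and there are C(4,j) ways to pick which j.
By inclusion–exclusion, the number of valid placements is Σ_{j=0}^{4} (−1)^j C(4,j)·(7−j)!.
Computing: 5040 − 2880 + 720 − 96 + 6 = 2790.

2790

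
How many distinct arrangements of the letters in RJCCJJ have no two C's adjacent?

Total arrangements of RJCCJJ: 6!/(3!·2!) = 60.
If the two C's are adjacent, glue them into one block, leaving 5 items to arrange: (5)!/(3!) = 20 ways.
Hence 60 − 20 = 40.

40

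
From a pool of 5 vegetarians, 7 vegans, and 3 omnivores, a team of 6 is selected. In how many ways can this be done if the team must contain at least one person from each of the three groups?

Unrestricted: C(15,6) = 5005 ways to pick any 6 of the 15.
Subtract selections that omit an entire group: no vegetarians → C(10,6) = 210; no vegans → C(8,6) = 28; no omnivores → C(12,6) = 924.
Add back selections omitting two groups (i.e. drawn from a single group): C(5,6) + C(7,6) + C(3,6) = 7.
By inclusion–exclusion: 5005 − 1162 + 7 = 3850.

3850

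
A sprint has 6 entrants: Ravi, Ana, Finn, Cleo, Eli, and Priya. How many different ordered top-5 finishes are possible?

This is an ordered selection of 5 from 6: P(6,5).
That gives 6 × 5 × 4 × 3 × 2 = 720.

720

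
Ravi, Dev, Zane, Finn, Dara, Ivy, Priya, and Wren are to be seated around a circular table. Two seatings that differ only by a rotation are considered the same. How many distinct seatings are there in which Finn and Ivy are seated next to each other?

Glue Finn and Ivy into a block (2 internal orders). Seating 7 units around a circle gives (6)! arrangements.
So 2 × (6)! = 2 × 720 = 1440.

1440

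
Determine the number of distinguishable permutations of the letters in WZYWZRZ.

420

Letter multiplicities in WZYWZRZ: R×1, W×2, Y×1, Z×3.
Dividing 7! = 5040 by 3!·2! = 12 for the repeated letters gives 420.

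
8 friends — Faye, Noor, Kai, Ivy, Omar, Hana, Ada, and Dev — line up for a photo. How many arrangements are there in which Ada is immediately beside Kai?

Treat {Ada, Kai} as a single unit. There are 7 units to order, and the pair itself can be ordered 2 ways.
So the count is 2·(7)! = 10080.

10080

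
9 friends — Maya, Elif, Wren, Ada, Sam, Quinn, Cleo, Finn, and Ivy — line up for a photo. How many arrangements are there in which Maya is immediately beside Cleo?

80640

Place the 7 others and the Maya-Cleo pair as 8 objects in a line; the pair has 2 internal arrangements.
That gives 2 × 8! = 2 × 40320 = 80640.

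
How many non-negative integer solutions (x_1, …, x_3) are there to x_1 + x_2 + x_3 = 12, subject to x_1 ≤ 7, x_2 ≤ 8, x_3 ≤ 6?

45

Without the upper bounds there are C(14,2) = 91 ways to split 12 among 3 variables.
Subtract solutions that violate a single cap (substitute x_i' = x_i − (cap_i+1)): x_1 ≥ 8 gives C(6,2) = 15; x_2 ≥ 9 gives C(5,2) = 10; x_3 ≥ 7 gives C(7,2) = 21. Together 46.
No two caps can be exceeded simultaneously, so the pair terms are all 0.
By inclusion–exclusion the count is 91 − 46 + 0 = 45.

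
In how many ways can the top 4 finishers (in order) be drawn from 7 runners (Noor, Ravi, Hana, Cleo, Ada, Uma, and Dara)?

This is an ordered selection of 4 from 7: P(7,4).
That gives 7 × 6 × 5 × 4 = 840.

840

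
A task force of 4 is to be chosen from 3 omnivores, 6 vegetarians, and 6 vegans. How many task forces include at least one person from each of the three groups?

With no constraint there are C(15,4) = 1365 possible selections.
Selections missing a whole group: no omnivores → C(12,4) = 495; no vegetarians → C(9,4) = 126; no vegans → C(9,4) = 126.
Add back selections omitting two groups (i.e. drawn from a single group): C(3,4) + C(6,4) + C(6,4) = 30.
By inclusion–exclusion: 1365 − 747 + 30 = 648.

648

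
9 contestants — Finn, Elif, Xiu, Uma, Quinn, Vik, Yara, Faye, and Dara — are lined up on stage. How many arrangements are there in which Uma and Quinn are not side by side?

282240

There are 9! = 362880 arrangements in all. If Uma and Quinn are adjacent, merging them into one block gives 2·(8)! = 80640 arrangements.
Complementary counting: 362880 − 80640 = 282240.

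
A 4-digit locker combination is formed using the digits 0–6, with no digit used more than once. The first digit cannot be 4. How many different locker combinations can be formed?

The first digit has 7−1 = 6 choices (anything except 4).
The remaining 3 digits are filled from the other 6 symbols without repetition: 6 × 5 × 4 = 120.
Total: 6 × 120 = 720.

720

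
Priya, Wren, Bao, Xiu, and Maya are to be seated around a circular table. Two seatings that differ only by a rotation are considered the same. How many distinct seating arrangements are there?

Seat Priya anywhere (absorbing the rotational symmetry), then permute the other 4: (4)! = 24.

24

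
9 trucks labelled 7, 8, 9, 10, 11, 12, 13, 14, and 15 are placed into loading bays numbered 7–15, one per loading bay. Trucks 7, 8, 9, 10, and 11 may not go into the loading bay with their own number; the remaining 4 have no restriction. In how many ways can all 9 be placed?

Let Aᵢ (for 7 ≤ i ≤ 11) be the placements that put truck i in its forbidden loading bay. Any j of these fix j positions, leaving (9−j)! ways to fill the rest, and there are C(5,j) ways to pick which j.
By inclusion–exclusion, the number of valid placements is Σ_{j=0}^{5} (−1)^j C(5,j)·(9−j)!.
Computing: 362880 − 201600 + 50400 − 7200 + 600 − 24 = 205056.

205056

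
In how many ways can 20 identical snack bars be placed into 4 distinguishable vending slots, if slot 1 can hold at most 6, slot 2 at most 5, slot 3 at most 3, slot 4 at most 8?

By stars and bars, unrestricted non-negative solutions to x_1+…+x_4 = 20 number C(20+3,3) = 1771.
Subtract solutions that violate a single cap (substitute x_i' = x_i − (cap_i+1)): x_1 ≥ 7 gives C(16,3) = 560; x_2 ≥ 6 gives C(17,3) = 680; x_3 ≥ 4 gives C(19,3) = 969; x_4 ≥ 9 gives C(14,3) = 364. Together 2573.
Add back pairs where two caps are both exceeded: 120 + 220 + 35 + 286 + 56 + 120 = 837.
Subtract triples: 20 + 0 + 1 + 4 = 25.
By inclusion–exclusion the count is 1771 − 2573 + 837 − 25 = 10.

10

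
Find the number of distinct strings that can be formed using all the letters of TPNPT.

30

TPNPT has 5 letters with P appearing twice and T appearing twice.
The number of distinct arrangements is 5!/(2!·2!) = 120/4 = 30.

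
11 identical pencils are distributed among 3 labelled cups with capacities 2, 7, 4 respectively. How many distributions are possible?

By stars and bars, unrestricted non-negative solutions to x_1+…+x_3 = 11 number C(11+2,2) = 78.
Subtract solutions that violate a single cap (substitute x_i' = x_i − (cap_i+1)): x_1 ≥ 3 gives C(10,2) = 45; x_2 ≥ 8 gives C(5,2) = 10; x_3 ≥ 5 gives C(8,2) = 28. Together 83.
Add back pairs where two caps are both exceeded: 1 + 10 + 0 = 11.
By inclusion–exclusion the count is 78 − 83 + 11 = 6.

6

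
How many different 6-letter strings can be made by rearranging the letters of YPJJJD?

120

YPJJJD has 6 letters with J appearing 3 times.
So there are 6! / (3!) = 120 distinguishable arrangements.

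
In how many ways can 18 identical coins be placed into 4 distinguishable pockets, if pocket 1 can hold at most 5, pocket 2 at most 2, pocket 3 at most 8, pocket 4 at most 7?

31

By stars and bars, unrestricted non-negative solutions to x_1+…+x_4 = 18 number C(18+3,3) = 1330.
Subtract solutions that violate a single cap (substitute x_i' = x_i − (cap_i+1)): x_1 ≥ 6 gives C(15,3) = 455; x_2 ≥ 3 gives C(18,3) = 816; x_3 ≥ 9 gives C(12,3) = 220; x_4 ≥ 8 gives C(13,3) = 286. Together 1777.
Add back pairs where two caps are both exceeded: 220 + 20 + 35 + 84 + 120 + 4 = 483.
Subtract triples: 1 + 4 + 0 + 0 = 5.
By inclusion–exclusion the count is 1330 − 1777 + 483 − 5 = 31.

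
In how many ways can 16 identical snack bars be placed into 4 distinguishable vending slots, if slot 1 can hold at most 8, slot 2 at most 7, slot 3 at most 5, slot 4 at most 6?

217

Ignoring the caps, the number of non-negative solutions to x_1+…+x_4 = 16 is C(19,3) = 969.
Subtract solutions that violate a single cap (substitute x_i' = x_i − (cap_i+1)): x_1 ≥ 9 gives C(10,3) = 120; x_2 ≥ 8 gives C(11,3) = 165; x_3 ≥ 6 gives C(13,3) = 286; x_4 ≥ 7 gives C(12,3) = 220. Together 791.
Add back pairs where two caps are both exceeded: 0 + 4 + 1 + 10 + 4 + 20 = 39.
By inclusion–exclusion the count is 969 − 791 + 39 = 217.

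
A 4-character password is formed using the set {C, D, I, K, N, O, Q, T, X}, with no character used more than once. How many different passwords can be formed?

3024

This is a permutation of 4 out of 9: P(9,4) = 9!/5!.
9 × 8 × 7 × 6 = 3024.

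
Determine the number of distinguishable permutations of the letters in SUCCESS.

The 7 letters of SUCCESS have repeats: C appearing twice and S appearing 3 times.
Dividing 7! = 5040 by 3!·2! = 12 for the repeated letters gives 420.

420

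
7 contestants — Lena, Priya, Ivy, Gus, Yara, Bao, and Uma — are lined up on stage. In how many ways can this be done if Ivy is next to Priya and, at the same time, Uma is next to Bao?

480

Treat {Ivy,Priya} as one block (2 orders) and {Uma,Bao} as another (2 orders).
That leaves 5 units to arrange: 2 × 2 × 5! = 4 × 120 = 480.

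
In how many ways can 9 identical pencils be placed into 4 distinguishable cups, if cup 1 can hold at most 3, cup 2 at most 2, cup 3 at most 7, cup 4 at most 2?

Ignoring the caps, the number of non-negative solutions to x_1+…+x_4 = 9 is C(12,3) = 220.
Subtract solutions that violate a single cap (substitute x_i' = x_i − (cap_i+1)): x_1 ≥ 4 gives C(8,3) = 56; x_2 ≥ 3 gives C(9,3) = 84; x_3 ≥ 8 gives C(4,3) = 4; x_4 ≥ 3 gives C(9,3) = 84. Together 228.
Add back pairs where two caps are both exceeded: 10 + 0 + 10 + 0 + 20 + 0 = 40.
By inclusion–exclusion the count is 220 − 228 + 40 = 32.

32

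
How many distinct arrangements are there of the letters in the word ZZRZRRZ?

35

Letter multiplicities in ZZRZRRZ: R×3, Z×4.
Dividing 7! = 5040 by 4!·3! = 144 for the repeated letters gives 35.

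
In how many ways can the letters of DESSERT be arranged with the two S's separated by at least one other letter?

900

Total arrangements of DESSERT: 7!/(2!·2!) = 1260.
If the two S's are adjacent, glue them into one block, leaving 6 items to arrange: (6)!/(2!) = 360 ways.
Subtracting, 1260 − 360 = 900 arrangements keep the S's apart.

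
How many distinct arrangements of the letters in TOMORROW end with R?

840

Fix R in the last position and arrange the remaining 7 letters.
Those 7 letters have O appearing 3 times, giving (7)!/(3!) = 840.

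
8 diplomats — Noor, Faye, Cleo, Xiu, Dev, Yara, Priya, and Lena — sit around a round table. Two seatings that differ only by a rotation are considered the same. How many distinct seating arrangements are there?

Fix one person's seat to break rotational symmetry; the remaining 7 people can be arranged in (7)! = 5040 ways.

5040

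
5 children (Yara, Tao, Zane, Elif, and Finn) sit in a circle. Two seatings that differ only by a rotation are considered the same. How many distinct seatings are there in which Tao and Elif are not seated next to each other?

Without the restriction there are (4)! = 24 seatings.
Those with Tao next to Elif: fuse the pair into one unit and seat 4 units around a circle — 2·(3)! = 12.
Subtracting, 24 − 12 = 12.

12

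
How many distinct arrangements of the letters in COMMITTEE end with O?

5040

With the last slot taken by O, it remains to arrange the other 8 letters (CMMITTEE).
Those 8 letters have E appearing twice, M appearing twice, and T appearing twice, giving (8)!/(2!·2!·2!) = 5040.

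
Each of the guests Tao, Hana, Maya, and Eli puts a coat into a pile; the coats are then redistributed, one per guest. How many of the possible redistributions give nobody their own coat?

Count assignments avoiding every fixed point. For any j of the 4 guests fixed to their own coat, the other 4−j can be arranged in (4−j)! ways.
By inclusion–exclusion this is Σ_{j=0}^{4} (−1)^j C(4,j)·(4−j)!.
Computing: 24 − 24 + 12 − 4 + 1 = 9.

9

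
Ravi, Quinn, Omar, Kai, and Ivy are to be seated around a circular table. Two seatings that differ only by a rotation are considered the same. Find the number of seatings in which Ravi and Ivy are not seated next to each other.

All circular seatings of 5 people number (4)! = 24.
Those with Ravi next to Ivy: fuse the pair into one unit and seat 4 units around a circle — 2·(3)! = 12.
Subtracting, 24 − 12 = 12.

12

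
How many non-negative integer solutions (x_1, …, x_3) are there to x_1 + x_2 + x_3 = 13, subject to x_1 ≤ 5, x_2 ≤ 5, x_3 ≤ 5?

Ignoring the caps, the number of non-negative solutions to x_1+…+x_3 = 13 is C(15,2) = 105.
Subtract solutions that violate a single cap (substitute x_i' = x_i − (cap_i+1)): x_1 ≥ 6 gives C(9,2) = 36; x_2 ≥ 6 gives C(9,2) = 36; x_3 ≥ 6 gives C(9,2) = 36. Together 108.
Add back pairs where two caps are both exceeded: 3 + 3 + 3 = 9.
By inclusion–exclusion the count is 105 − 108 + 9 = 6.

6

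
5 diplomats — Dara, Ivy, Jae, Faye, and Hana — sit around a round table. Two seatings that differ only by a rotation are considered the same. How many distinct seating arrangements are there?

Fix one person's seat to break rotational symmetry; the remaining 4 people can be arranged in (4)! = 24 ways.

24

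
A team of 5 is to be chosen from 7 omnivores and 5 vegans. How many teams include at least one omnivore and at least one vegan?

770

With no constraint there are C(12,5) = 792 possible selections.
Subtract selections that omit an entire group: no omnivores → C(5,5) = 1; no vegans → C(7,5) = 21.
Both groups omitted at once is impossible, so 792 − 22 = 770.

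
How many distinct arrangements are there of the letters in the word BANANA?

60

The 6 letters of BANANA have repeats: A appearing 3 times and N appearing twice.
The number of distinct arrangements is 6!/(3!·2!) = 720/12 = 60.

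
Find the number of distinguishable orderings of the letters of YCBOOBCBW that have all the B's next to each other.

Treat the 3 copies of B as a single block. The multiset to arrange is then {BBB, C, C, O, O, W, Y}, 7 items in all.
That gives (7)!/(2!·2!) = 1260 arrangements.

1260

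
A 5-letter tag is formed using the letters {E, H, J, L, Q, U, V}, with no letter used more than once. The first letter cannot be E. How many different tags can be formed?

2160

The first letter has 7−1 = 6 choices (anything except E).
The remaining 4 letters are filled from the other 6 symbols without repetition: 6 × 5 × 4 × 3 = 360.
Total: 6 × 360 = 2160.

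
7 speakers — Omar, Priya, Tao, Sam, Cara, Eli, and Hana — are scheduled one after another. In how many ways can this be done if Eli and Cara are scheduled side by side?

1440

Glue Eli and Cara into one block (2 internal orders), leaving 6 units to arrange in a row.
So the count is 2·(6)! = 1440.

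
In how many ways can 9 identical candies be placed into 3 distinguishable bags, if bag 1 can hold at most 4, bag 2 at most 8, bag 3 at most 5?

29

Without the upper bounds there are C(11,2) = 55 ways to split 9 among 3 bags.
Subtract solutions that violate a single cap (substitute x_i' = x_i − (cap_i+1)): x_1 ≥ 5 gives C(6,2) = 15; x_2 ≥ 9 gives C(2,2) = 1; x_3 ≥ 6 gives C(5,2) = 10. Together 26.
No two caps can be exceeded simultaneously, so the pair terms are all 0.
By inclusion–exclusion the count is 55 − 26 + 0 = 29.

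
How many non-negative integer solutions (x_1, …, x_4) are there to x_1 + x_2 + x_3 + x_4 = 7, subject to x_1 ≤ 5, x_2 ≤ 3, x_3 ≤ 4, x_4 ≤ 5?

Without the upper bounds there are C(10,3) = 120 ways to split 7 among 4 variables.
Subtract solutions that violate a single cap (substitute x_i' = x_i − (cap_i+1)): x_1 ≥ 6 gives C(4,3) = 4; x_2 ≥ 4 gives C(6,3) = 20; x_3 ≥ 5 gives C(5,3) = 10; x_4 ≥ 6 gives C(4,3) = 4. Together 38.
No two caps can be exceeded simultaneously, so the pair terms are all 0.
By inclusion–exclusion the count is 120 − 38 + 0 = 82.

82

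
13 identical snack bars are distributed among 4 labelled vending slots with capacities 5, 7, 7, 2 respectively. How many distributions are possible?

Without the upper bounds there are C(16,3) = 560 ways to split 13 among 4 vending slots.
Subtract solutions that violate a single cap (substitute x_i' = x_i − (cap_i+1)): x_1 ≥ 6 gives C(10,3) = 120; x_2 ≥ 8 gives C(8,3) = 56; x_3 ≥ 8 gives C(8,3) = 56; x_4 ≥ 3 gives C(13,3) = 286. Together 518.
Add back pairs where two caps are both exceeded: 0 + 0 + 35 + 0 + 10 + 10 = 55.
By inclusion–exclusion the count is 560 − 518 + 55 = 97.

97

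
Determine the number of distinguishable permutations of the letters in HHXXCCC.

210

Letter multiplicities in HHXXCCC: C×3, H×2, X×2.
Dividing 7! = 5040 by 3!·2!·2! = 24 for the repeated letters gives 210.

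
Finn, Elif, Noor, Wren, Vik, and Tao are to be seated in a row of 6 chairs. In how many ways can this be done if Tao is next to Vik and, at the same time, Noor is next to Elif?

Treat {Tao,Vik} as one block (2 orders) and {Noor,Elif} as another (2 orders).
That leaves 4 units to arrange: 2 × 2 × 4! = 4 × 24 = 96.

96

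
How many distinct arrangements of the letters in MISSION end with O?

180

Fix O in the last position and arrange the remaining 6 letters.
Those 6 letters have I appearing twice and S appearing twice, giving (6)!/(2!·2!) = 180.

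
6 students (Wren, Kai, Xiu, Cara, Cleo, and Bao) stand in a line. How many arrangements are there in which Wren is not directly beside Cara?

480

Of the 6! = 720 arrangements, those with Wren and Cara adjacent number 2 × 5! = 240 (treat the pair as a block with 2 internal orders).
So 720 − 240 = 480 arrangements keep them apart.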